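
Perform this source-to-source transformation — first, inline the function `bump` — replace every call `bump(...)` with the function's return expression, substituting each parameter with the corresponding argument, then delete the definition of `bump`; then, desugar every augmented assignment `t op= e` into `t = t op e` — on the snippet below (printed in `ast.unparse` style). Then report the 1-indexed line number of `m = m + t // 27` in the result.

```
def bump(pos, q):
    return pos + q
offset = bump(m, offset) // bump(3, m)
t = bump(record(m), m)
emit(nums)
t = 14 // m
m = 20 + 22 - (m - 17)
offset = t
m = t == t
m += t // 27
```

Transformed code:
offset = (m + offset) // (3 + m)
t = record(m) + m
emit(nums)
t = 14 // m
m = 20 + 22 - (m - 17)
offset = t
m = t == t
m = m + t // 27

8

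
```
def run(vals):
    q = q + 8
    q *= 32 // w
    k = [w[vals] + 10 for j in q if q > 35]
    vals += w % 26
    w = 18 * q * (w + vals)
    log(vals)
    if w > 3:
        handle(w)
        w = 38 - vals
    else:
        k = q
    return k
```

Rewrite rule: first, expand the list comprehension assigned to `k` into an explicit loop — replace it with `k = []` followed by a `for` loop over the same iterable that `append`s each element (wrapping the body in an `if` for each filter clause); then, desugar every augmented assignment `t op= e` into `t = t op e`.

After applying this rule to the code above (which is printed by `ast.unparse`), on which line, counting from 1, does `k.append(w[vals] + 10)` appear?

Transformed code:
def run(vals):
    q = q + 8
    q = q * (32 // w)
    k = []
    for j in q:
        if q > 35:
            k.append(w[vals] + 10)
    vals = vals + w % 26
    w = 18 * q * (w + vals)
    log(vals)
    if w > 3:
        handle(w)
        w = 38 - vals
    else:
        k = q
    return k

7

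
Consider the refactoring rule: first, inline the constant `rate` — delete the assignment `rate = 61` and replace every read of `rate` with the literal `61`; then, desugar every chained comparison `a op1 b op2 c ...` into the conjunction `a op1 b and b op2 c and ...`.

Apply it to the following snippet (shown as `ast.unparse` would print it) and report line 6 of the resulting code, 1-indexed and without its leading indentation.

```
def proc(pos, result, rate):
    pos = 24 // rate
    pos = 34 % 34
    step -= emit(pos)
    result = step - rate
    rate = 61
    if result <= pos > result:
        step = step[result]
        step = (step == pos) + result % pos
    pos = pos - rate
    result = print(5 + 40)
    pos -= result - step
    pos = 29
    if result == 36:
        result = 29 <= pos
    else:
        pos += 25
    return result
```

if result <= pos and pos > result:

Transformed code:
def proc(pos, result, rate):
    pos = 24 // 61
    pos = 34 % 34
    step -= emit(pos)
    result = step - 61
    if result <= pos and pos > result:
        step = step[result]
        step = (step == pos) + result % pos
    pos = pos - 61
    result = print(5 + 40)
    pos -= result - step
    pos = 29
    if result == 36:
        result = 29 <= pos
    else:
        pos += 25
    return result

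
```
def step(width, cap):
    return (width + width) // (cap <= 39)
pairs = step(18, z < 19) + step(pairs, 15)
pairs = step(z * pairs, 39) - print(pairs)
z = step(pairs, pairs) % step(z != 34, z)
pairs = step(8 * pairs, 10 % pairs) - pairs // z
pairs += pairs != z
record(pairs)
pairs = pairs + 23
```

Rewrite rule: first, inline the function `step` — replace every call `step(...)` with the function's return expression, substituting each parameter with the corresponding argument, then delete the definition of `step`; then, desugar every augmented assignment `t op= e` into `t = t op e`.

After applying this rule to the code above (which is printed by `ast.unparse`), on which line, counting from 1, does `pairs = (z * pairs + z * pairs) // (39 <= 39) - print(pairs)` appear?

2

Transformed code:
pairs = (18 + 18) // ((z < 19) <= 39) + (pairs + pairs) // (15 <= 39)
pairs = (z * pairs + z * pairs) // (39 <= 39) - print(pairs)
z = (pairs + pairs) // (pairs <= 39) % (((z != 34) + (z != 34)) // (z <= 39))
pairs = (8 * pairs + 8 * pairs) // (10 % pairs <= 39) - pairs // z
pairs = pairs + (pairs != z)
record(pairs)
pairs = pairs + 23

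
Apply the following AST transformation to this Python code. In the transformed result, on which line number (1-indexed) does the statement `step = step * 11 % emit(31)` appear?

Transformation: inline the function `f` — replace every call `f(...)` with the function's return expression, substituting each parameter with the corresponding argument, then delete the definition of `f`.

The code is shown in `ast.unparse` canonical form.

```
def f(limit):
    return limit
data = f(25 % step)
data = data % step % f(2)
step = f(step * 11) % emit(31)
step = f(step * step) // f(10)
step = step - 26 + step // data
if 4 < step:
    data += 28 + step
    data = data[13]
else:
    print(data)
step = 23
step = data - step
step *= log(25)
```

Transformed code:
data = 25 % step
data = data % step % 2
step = step * 11 % emit(31)
step = step * step // 10
step = step - 26 + step // data
if 4 < step:
    data += 28 + step
    data = data[13]
else:
    print(data)
step = 23
step = data - step
step *= log(25)

3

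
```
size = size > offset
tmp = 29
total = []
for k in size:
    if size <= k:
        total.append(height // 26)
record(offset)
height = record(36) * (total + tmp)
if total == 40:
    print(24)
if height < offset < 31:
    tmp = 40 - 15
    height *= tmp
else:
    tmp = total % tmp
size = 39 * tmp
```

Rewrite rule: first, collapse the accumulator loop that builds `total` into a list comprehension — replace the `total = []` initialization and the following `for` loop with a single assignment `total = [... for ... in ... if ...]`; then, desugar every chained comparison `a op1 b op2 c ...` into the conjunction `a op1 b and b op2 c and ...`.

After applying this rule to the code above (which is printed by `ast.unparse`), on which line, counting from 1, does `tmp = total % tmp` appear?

12

Transformed code:
size = size > offset
tmp = 29
total = [height // 26 for k in size if size <= k]
record(offset)
height = record(36) * (total + tmp)
if total == 40:
    print(24)
if height < offset and offset < 31:
    tmp = 40 - 15
    height *= tmp
else:
    tmp = total % tmp
size = 39 * tmp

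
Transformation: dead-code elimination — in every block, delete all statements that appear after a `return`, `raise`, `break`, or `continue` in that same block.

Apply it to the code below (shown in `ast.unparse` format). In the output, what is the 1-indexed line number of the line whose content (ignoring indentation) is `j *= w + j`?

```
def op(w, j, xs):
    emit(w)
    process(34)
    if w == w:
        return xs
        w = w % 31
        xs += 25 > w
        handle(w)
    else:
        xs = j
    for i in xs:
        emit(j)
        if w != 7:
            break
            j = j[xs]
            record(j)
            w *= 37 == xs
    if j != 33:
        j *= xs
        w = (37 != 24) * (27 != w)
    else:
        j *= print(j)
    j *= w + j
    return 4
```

Transformed code:
def op(w, j, xs):
    emit(w)
    process(34)
    if w == w:
        return xs
    else:
        xs = j
    for i in xs:
        emit(j)
        if w != 7:
            break
    if j != 33:
        j *= xs
        w = (37 != 24) * (27 != w)
    else:
        j *= print(j)
    j *= w + j
    return 4

17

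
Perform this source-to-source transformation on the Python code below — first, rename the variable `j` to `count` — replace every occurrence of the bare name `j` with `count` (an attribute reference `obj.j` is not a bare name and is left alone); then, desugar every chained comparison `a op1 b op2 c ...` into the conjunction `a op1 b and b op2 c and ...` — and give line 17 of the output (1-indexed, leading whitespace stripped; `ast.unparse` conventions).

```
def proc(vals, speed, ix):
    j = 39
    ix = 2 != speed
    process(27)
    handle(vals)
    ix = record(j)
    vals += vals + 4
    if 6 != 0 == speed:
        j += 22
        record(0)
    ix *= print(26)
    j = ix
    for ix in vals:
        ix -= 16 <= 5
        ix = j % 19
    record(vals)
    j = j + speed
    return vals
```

Transformed code:
def proc(vals, speed, ix):
    count = 39
    ix = 2 != speed
    process(27)
    handle(vals)
    ix = record(count)
    vals += vals + 4
    if 6 != 0 and 0 == speed:
        count += 22
        record(0)
    ix *= print(26)
    count = ix
    for ix in vals:
        ix -= 16 <= 5
        ix = count % 19
    record(vals)
    count = count + speed
    return vals

count = count + speed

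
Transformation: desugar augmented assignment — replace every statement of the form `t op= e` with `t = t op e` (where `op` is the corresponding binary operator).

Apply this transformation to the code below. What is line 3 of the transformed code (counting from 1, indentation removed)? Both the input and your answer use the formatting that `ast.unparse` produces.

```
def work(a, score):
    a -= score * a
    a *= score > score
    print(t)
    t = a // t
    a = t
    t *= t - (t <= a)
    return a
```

a = a * (score > score)

Transformed code:
def work(a, score):
    a = a - score * a
    a = a * (score > score)
    print(t)
    t = a // t
    a = t
    t = t * (t - (t <= a))
    return a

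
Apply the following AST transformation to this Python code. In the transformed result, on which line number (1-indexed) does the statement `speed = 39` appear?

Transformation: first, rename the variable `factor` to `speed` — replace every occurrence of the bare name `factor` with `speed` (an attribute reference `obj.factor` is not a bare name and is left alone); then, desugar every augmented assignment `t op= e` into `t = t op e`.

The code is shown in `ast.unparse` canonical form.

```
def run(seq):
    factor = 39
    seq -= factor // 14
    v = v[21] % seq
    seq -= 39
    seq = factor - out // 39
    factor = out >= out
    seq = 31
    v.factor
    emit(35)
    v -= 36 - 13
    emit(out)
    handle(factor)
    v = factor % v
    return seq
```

2

Transformed code:
def run(seq):
    speed = 39
    seq = seq - speed // 14
    v = v[21] % seq
    seq = seq - 39
    seq = speed - out // 39
    speed = out >= out
    seq = 31
    v.factor
    emit(35)
    v = v - (36 - 13)
    emit(out)
    handle(speed)
    v = speed % v
    return seq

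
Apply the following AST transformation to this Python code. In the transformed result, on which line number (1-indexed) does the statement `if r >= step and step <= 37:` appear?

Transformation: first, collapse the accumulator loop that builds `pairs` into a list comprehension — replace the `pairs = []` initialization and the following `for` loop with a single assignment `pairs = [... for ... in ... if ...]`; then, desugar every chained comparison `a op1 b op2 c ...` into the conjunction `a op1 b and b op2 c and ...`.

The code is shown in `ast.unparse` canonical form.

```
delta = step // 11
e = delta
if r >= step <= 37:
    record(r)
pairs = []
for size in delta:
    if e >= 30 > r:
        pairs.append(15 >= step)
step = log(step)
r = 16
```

3

Transformed code:
delta = step // 11
e = delta
if r >= step and step <= 37:
    record(r)
pairs = [15 >= step for size in delta if e >= 30 and 30 > r]
step = log(step)
r = 16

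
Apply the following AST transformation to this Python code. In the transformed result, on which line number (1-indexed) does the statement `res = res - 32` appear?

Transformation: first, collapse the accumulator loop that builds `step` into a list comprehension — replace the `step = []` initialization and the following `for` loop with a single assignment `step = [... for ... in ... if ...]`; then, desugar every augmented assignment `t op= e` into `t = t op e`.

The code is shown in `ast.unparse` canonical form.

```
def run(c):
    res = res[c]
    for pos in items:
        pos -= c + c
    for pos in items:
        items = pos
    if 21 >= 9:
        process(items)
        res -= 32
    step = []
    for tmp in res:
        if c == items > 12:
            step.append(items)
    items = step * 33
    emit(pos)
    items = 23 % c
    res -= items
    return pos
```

9

Transformed code:
def run(c):
    res = res[c]
    for pos in items:
        pos = pos - (c + c)
    for pos in items:
        items = pos
    if 21 >= 9:
        process(items)
        res = res - 32
    step = [items for tmp in res if c == items > 12]
    items = step * 33
    emit(pos)
    items = 23 % c
    res = res - items
    return pos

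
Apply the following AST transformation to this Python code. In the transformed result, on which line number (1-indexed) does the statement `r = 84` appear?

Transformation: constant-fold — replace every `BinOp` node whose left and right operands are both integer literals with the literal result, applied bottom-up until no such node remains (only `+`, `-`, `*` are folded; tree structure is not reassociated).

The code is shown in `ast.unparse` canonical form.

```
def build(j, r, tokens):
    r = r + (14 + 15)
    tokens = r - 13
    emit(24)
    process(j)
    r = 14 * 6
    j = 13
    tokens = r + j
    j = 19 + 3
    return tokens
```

6

Transformed code:
def build(j, r, tokens):
    r = r + 29
    tokens = r - 13
    emit(24)
    process(j)
    r = 84
    j = 13
    tokens = r + j
    j = 22
    return tokens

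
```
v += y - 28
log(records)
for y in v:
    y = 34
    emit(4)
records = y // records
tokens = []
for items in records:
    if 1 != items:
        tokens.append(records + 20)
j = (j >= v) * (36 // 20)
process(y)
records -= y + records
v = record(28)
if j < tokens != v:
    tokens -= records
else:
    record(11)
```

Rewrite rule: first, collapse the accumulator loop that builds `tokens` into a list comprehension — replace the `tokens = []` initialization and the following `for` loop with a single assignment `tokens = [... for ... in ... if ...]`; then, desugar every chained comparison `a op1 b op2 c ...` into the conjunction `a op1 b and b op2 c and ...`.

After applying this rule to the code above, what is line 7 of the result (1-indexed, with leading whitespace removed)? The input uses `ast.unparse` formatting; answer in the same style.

tokens = [records + 20 for items in records if 1 != items]

Transformed code:
v += y - 28
log(records)
for y in v:
    y = 34
    emit(4)
records = y // records
tokens = [records + 20 for items in records if 1 != items]
j = (j >= v) * (36 // 20)
process(y)
records -= y + records
v = record(28)
if j < tokens and tokens != v:
    tokens -= records
else:
    record(11)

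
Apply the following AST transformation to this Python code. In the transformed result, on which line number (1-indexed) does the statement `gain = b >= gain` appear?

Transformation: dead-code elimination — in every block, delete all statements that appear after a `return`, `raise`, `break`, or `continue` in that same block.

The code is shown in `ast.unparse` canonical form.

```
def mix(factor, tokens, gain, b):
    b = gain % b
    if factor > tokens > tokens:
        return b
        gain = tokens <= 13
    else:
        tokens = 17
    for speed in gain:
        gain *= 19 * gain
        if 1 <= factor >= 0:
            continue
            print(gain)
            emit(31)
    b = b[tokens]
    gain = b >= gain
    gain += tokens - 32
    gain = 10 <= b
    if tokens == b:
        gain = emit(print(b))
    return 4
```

12

Transformed code:
def mix(factor, tokens, gain, b):
    b = gain % b
    if factor > tokens > tokens:
        return b
    else:
        tokens = 17
    for speed in gain:
        gain *= 19 * gain
        if 1 <= factor >= 0:
            continue
    b = b[tokens]
    gain = b >= gain
    gain += tokens - 32
    gain = 10 <= b
    if tokens == b:
        gain = emit(print(b))
    return 4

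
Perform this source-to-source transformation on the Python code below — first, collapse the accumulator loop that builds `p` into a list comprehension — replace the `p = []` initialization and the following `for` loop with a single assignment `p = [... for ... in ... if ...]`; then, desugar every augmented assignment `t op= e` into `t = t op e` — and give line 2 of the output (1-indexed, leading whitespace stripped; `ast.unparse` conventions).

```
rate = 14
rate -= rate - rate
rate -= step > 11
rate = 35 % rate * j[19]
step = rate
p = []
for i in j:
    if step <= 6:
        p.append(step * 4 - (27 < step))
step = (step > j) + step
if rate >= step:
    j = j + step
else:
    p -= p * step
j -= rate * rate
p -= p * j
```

Transformed code:
rate = 14
rate = rate - (rate - rate)
rate = rate - (step > 11)
rate = 35 % rate * j[19]
step = rate
p = [step * 4 - (27 < step) for i in j if step <= 6]
step = (step > j) + step
if rate >= step:
    j = j + step
else:
    p = p - p * step
j = j - rate * rate
p = p - p * j

rate = rate - (rate - rate)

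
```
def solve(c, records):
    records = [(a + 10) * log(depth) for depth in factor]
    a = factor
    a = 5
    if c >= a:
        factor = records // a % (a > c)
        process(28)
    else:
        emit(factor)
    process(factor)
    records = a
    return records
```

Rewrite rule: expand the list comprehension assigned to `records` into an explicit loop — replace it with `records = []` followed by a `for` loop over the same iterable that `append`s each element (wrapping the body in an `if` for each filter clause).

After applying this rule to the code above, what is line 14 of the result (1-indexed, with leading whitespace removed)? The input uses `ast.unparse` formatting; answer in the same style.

return records

Transformed code:
def solve(c, records):
    records = []
    for depth in factor:
        records.append((a + 10) * log(depth))
    a = factor
    a = 5
    if c >= a:
        factor = records // a % (a > c)
        process(28)
    else:
        emit(factor)
    process(factor)
    records = a
    return records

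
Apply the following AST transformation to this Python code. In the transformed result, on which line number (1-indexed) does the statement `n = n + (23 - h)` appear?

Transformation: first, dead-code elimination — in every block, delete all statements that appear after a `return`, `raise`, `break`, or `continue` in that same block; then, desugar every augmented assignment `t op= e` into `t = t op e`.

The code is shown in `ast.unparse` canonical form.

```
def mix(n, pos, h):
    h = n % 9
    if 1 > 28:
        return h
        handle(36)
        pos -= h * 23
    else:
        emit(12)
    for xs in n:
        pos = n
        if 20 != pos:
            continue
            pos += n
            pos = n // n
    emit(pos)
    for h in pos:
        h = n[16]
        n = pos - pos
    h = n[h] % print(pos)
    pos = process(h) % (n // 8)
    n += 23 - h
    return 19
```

Transformed code:
def mix(n, pos, h):
    h = n % 9
    if 1 > 28:
        return h
    else:
        emit(12)
    for xs in n:
        pos = n
        if 20 != pos:
            continue
    emit(pos)
    for h in pos:
        h = n[16]
        n = pos - pos
    h = n[h] % print(pos)
    pos = process(h) % (n // 8)
    n = n + (23 - h)
    return 19

17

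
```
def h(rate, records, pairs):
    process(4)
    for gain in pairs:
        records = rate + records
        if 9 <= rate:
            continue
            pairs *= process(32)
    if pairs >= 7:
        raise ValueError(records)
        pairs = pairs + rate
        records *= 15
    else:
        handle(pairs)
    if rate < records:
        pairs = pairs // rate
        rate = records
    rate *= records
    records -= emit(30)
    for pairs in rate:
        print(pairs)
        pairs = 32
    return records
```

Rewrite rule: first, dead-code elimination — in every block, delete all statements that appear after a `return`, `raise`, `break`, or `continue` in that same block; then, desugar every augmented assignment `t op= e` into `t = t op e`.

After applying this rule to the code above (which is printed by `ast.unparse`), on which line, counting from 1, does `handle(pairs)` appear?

Transformed code:
def h(rate, records, pairs):
    process(4)
    for gain in pairs:
        records = rate + records
        if 9 <= rate:
            continue
    if pairs >= 7:
        raise ValueError(records)
    else:
        handle(pairs)
    if rate < records:
        pairs = pairs // rate
        rate = records
    rate = rate * records
    records = records - emit(30)
    for pairs in rate:
        print(pairs)
        pairs = 32
    return records

10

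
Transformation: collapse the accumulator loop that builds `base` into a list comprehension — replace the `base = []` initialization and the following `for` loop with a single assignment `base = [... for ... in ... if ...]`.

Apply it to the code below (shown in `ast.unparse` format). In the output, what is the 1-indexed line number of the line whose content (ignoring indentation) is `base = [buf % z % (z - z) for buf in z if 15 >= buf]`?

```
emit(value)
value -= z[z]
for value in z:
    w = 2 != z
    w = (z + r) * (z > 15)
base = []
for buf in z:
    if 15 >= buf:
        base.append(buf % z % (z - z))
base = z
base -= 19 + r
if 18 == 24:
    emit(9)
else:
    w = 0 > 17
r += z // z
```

6

Transformed code:
emit(value)
value -= z[z]
for value in z:
    w = 2 != z
    w = (z + r) * (z > 15)
base = [buf % z % (z - z) for buf in z if 15 >= buf]
base = z
base -= 19 + r
if 18 == 24:
    emit(9)
else:
    w = 0 > 17
r += z // z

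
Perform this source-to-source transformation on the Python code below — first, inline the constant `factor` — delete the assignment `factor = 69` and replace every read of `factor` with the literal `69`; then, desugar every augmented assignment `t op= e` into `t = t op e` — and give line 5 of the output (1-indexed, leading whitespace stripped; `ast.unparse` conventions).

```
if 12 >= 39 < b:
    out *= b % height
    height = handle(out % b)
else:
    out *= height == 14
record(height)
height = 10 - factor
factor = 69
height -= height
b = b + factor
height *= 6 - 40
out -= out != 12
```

Transformed code:
if 12 >= 39 < b:
    out = out * (b % height)
    height = handle(out % b)
else:
    out = out * (height == 14)
record(height)
height = 10 - 69
height = height - height
b = b + 69
height = height * (6 - 40)
out = out - (out != 12)

out = out * (height == 14)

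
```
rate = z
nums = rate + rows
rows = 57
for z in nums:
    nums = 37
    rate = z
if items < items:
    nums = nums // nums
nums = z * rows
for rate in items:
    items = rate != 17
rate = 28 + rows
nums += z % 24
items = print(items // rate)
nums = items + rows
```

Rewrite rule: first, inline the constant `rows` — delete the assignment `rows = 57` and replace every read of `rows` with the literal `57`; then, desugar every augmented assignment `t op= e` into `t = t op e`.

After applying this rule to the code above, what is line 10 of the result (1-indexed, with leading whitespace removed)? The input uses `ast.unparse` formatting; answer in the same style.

Transformed code:
rate = z
nums = rate + 57
for z in nums:
    nums = 37
    rate = z
if items < items:
    nums = nums // nums
nums = z * 57
for rate in items:
    items = rate != 17
rate = 28 + 57
nums = nums + z % 24
items = print(items // rate)
nums = items + 57

items = rate != 17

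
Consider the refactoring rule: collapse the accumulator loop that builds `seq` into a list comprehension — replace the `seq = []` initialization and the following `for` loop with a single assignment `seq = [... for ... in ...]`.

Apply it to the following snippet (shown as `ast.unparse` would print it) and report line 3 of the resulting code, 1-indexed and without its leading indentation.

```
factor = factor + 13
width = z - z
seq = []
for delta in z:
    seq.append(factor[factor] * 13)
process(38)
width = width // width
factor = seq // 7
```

seq = [factor[factor] * 13 for delta in z]

Transformed code:
factor = factor + 13
width = z - z
seq = [factor[factor] * 13 for delta in z]
process(38)
width = width // width
factor = seq // 7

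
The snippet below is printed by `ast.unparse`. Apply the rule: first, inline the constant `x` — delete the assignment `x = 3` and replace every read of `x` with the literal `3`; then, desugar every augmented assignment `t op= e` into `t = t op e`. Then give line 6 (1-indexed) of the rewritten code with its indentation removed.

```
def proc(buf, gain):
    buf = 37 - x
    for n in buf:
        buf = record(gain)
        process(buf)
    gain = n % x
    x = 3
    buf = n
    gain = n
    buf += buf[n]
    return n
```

Transformed code:
def proc(buf, gain):
    buf = 37 - 3
    for n in buf:
        buf = record(gain)
        process(buf)
    gain = n % 3
    buf = n
    gain = n
    buf = buf + buf[n]
    return n

gain = n % 3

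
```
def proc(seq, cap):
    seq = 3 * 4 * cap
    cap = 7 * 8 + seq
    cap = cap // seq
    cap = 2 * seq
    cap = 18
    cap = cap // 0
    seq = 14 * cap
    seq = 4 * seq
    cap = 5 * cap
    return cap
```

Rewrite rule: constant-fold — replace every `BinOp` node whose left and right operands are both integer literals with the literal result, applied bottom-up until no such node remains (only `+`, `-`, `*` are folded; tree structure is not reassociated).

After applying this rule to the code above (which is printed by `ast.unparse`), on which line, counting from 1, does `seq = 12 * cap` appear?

2

Transformed code:
def proc(seq, cap):
    seq = 12 * cap
    cap = 56 + seq
    cap = cap // seq
    cap = 2 * seq
    cap = 18
    cap = cap // 0
    seq = 14 * cap
    seq = 4 * seq
    cap = 5 * cap
    return cap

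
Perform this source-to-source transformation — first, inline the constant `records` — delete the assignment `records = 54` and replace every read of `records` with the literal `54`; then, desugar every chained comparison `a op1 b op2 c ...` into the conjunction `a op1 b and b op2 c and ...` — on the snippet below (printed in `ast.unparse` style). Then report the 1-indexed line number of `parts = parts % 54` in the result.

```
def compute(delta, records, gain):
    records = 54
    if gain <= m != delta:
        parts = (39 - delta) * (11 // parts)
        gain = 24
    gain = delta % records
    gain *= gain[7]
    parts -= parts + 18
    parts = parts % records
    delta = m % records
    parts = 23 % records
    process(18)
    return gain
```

8

Transformed code:
def compute(delta, records, gain):
    if gain <= m and m != delta:
        parts = (39 - delta) * (11 // parts)
        gain = 24
    gain = delta % 54
    gain *= gain[7]
    parts -= parts + 18
    parts = parts % 54
    delta = m % 54
    parts = 23 % 54
    process(18)
    return gain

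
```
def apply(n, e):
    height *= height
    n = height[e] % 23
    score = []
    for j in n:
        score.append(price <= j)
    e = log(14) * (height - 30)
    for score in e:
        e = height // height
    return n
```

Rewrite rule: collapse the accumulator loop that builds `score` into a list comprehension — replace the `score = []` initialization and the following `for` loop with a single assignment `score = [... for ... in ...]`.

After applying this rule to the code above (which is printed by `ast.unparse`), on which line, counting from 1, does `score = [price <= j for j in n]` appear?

4

Transformed code:
def apply(n, e):
    height *= height
    n = height[e] % 23
    score = [price <= j for j in n]
    e = log(14) * (height - 30)
    for score in e:
        e = height // height
    return n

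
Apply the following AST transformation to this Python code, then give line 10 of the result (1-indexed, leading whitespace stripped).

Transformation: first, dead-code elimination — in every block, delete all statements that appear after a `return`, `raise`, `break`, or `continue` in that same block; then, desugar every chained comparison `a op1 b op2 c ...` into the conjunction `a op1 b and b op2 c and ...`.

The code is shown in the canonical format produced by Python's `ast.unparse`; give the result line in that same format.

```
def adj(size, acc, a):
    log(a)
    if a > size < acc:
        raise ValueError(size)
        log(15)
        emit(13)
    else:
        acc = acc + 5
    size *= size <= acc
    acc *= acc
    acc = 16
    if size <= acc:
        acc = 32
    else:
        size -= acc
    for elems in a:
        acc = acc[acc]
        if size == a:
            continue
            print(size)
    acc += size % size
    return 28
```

Transformed code:
def adj(size, acc, a):
    log(a)
    if a > size and size < acc:
        raise ValueError(size)
    else:
        acc = acc + 5
    size *= size <= acc
    acc *= acc
    acc = 16
    if size <= acc:
        acc = 32
    else:
        size -= acc
    for elems in a:
        acc = acc[acc]
        if size == a:
            continue
    acc += size % size
    return 28

if size <= acc:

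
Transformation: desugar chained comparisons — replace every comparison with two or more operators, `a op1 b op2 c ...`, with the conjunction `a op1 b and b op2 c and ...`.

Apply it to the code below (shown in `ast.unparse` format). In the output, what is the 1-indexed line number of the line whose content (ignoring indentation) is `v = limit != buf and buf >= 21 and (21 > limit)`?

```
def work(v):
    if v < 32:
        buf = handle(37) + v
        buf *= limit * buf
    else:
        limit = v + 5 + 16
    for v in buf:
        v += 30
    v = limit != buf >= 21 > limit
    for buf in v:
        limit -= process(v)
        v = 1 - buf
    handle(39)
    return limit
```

9

Transformed code:
def work(v):
    if v < 32:
        buf = handle(37) + v
        buf *= limit * buf
    else:
        limit = v + 5 + 16
    for v in buf:
        v += 30
    v = limit != buf and buf >= 21 and (21 > limit)
    for buf in v:
        limit -= process(v)
        v = 1 - buf
    handle(39)
    return limit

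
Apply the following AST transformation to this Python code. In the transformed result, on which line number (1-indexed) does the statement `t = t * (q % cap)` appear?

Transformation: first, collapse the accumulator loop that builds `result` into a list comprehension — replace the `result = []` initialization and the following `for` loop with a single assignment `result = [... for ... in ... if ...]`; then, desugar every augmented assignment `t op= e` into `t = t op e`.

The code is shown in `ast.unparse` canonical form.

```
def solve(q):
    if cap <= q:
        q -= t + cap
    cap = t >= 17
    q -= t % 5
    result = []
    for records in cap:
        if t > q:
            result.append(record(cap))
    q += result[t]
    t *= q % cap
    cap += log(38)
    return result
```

Transformed code:
def solve(q):
    if cap <= q:
        q = q - (t + cap)
    cap = t >= 17
    q = q - t % 5
    result = [record(cap) for records in cap if t > q]
    q = q + result[t]
    t = t * (q % cap)
    cap = cap + log(38)
    return result

8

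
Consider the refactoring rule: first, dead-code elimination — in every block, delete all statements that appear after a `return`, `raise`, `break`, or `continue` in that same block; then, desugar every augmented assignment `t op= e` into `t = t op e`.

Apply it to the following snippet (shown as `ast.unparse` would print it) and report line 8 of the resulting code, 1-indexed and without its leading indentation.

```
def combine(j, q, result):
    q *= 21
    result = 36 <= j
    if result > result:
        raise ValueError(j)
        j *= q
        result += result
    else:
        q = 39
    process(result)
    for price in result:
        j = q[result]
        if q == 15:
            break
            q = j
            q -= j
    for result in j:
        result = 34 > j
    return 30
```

Transformed code:
def combine(j, q, result):
    q = q * 21
    result = 36 <= j
    if result > result:
        raise ValueError(j)
    else:
        q = 39
    process(result)
    for price in result:
        j = q[result]
        if q == 15:
            break
    for result in j:
        result = 34 > j
    return 30

process(result)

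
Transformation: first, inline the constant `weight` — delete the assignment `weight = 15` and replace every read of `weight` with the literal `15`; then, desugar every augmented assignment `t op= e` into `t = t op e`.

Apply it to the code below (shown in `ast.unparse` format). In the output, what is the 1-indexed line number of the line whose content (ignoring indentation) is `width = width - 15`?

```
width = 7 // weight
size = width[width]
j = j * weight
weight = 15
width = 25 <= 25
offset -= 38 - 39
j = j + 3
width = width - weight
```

7

Transformed code:
width = 7 // 15
size = width[width]
j = j * 15
width = 25 <= 25
offset = offset - (38 - 39)
j = j + 3
width = width - 15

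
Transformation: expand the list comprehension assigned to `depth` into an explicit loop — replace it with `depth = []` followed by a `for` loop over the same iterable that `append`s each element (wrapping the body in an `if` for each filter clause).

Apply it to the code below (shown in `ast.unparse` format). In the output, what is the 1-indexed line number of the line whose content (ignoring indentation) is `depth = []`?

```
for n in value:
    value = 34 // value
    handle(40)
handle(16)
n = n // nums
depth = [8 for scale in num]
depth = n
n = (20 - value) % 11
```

6

Transformed code:
for n in value:
    value = 34 // value
    handle(40)
handle(16)
n = n // nums
depth = []
for scale in num:
    depth.append(8)
depth = n
n = (20 - value) % 11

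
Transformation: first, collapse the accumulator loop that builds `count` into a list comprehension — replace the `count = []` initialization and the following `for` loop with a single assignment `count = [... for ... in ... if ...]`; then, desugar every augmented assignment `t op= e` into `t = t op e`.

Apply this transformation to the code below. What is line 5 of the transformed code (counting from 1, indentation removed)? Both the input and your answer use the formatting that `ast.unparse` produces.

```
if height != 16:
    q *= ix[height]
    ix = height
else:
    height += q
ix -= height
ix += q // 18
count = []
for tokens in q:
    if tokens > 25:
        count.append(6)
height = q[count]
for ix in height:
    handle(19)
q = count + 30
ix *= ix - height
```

height = height + q

Transformed code:
if height != 16:
    q = q * ix[height]
    ix = height
else:
    height = height + q
ix = ix - height
ix = ix + q // 18
count = [6 for tokens in q if tokens > 25]
height = q[count]
for ix in height:
    handle(19)
q = count + 30
ix = ix * (ix - height)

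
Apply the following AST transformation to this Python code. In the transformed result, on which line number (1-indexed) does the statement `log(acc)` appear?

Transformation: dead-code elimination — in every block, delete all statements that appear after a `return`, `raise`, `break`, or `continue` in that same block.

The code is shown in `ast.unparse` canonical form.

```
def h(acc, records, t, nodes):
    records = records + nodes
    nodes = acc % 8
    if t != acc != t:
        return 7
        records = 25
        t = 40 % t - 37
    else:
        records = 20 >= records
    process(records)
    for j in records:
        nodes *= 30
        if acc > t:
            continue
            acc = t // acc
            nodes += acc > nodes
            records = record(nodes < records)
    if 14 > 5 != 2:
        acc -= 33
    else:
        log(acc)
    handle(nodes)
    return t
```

Transformed code:
def h(acc, records, t, nodes):
    records = records + nodes
    nodes = acc % 8
    if t != acc != t:
        return 7
    else:
        records = 20 >= records
    process(records)
    for j in records:
        nodes *= 30
        if acc > t:
            continue
    if 14 > 5 != 2:
        acc -= 33
    else:
        log(acc)
    handle(nodes)
    return t

16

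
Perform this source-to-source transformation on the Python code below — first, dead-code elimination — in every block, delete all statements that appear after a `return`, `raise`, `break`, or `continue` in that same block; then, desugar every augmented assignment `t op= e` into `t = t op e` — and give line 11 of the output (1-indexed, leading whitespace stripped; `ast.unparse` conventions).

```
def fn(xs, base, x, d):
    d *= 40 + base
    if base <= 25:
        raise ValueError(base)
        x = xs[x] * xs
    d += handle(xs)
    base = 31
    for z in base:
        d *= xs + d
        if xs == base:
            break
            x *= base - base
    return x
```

return x

Transformed code:
def fn(xs, base, x, d):
    d = d * (40 + base)
    if base <= 25:
        raise ValueError(base)
    d = d + handle(xs)
    base = 31
    for z in base:
        d = d * (xs + d)
        if xs == base:
            break
    return x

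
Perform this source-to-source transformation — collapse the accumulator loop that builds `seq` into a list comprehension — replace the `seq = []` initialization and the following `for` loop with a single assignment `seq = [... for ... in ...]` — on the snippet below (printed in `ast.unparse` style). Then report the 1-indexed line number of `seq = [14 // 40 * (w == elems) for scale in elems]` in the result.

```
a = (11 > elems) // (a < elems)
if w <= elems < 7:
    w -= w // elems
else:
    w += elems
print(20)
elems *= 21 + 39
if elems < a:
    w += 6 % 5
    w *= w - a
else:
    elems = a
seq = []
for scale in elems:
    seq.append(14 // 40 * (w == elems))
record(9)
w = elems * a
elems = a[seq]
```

13

Transformed code:
a = (11 > elems) // (a < elems)
if w <= elems < 7:
    w -= w // elems
else:
    w += elems
print(20)
elems *= 21 + 39
if elems < a:
    w += 6 % 5
    w *= w - a
else:
    elems = a
seq = [14 // 40 * (w == elems) for scale in elems]
record(9)
w = elems * a
elems = a[seq]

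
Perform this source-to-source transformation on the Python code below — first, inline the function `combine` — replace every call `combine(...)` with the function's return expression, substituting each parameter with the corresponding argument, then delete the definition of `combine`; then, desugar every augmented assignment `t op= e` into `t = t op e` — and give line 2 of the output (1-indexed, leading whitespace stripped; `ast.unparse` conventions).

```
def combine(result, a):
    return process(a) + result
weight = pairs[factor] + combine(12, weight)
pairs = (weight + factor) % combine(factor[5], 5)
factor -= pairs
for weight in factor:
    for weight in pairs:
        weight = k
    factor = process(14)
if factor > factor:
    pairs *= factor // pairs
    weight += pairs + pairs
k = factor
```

pairs = (weight + factor) % (process(5) + factor[5])

Transformed code:
weight = pairs[factor] + (process(weight) + 12)
pairs = (weight + factor) % (process(5) + factor[5])
factor = factor - pairs
for weight in factor:
    for weight in pairs:
        weight = k
    factor = process(14)
if factor > factor:
    pairs = pairs * (factor // pairs)
    weight = weight + (pairs + pairs)
k = factor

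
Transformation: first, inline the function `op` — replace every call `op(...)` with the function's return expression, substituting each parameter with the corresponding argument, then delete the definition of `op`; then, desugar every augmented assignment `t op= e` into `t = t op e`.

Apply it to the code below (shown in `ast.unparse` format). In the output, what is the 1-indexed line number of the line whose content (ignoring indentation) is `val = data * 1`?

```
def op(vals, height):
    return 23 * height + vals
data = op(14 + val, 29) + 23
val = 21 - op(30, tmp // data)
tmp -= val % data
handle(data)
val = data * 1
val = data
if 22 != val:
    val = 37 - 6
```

Transformed code:
data = 23 * 29 + (14 + val) + 23
val = 21 - (23 * (tmp // data) + 30)
tmp = tmp - val % data
handle(data)
val = data * 1
val = data
if 22 != val:
    val = 37 - 6

5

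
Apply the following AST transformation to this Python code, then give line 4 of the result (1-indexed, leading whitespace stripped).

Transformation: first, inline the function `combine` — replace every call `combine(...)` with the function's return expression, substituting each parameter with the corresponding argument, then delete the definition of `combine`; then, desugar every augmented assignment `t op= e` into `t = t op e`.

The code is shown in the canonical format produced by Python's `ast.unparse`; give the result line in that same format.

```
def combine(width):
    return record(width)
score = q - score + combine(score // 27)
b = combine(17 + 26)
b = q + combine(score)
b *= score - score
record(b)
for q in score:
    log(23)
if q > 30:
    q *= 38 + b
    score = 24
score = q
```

Transformed code:
score = q - score + record(score // 27)
b = record(17 + 26)
b = q + record(score)
b = b * (score - score)
record(b)
for q in score:
    log(23)
if q > 30:
    q = q * (38 + b)
    score = 24
score = q

b = b * (score - score)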